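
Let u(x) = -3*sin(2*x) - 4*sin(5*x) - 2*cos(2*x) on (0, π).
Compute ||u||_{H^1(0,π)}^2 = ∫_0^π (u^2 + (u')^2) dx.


||u||_{H^1(0,π)}^2 = 800/21 + 481*π/2

u'(x) = 4*sin(2*x) - 6*cos(2*x) - 20*cos(5*x).
Expand u² and (u')² and integrate term by term on (0, π), using: for integers n ≥ 1, ∫_0^π sin²(nx) dx = ∫_0^π cos²(nx) dx = π/2; for n ≠ n', ∫_0^π sin(nx)sin(n'x) dx = ∫_0^π cos(nx)cos(n'x) dx = 0; and by product-to-sum, ∫_0^π sin(nx)cos(n'x) dx = ½∫_0^π [sin((n+n')x) + sin((n−n')x)] dx, which is 0 when n+n' is even and 2n/(n²−n'²) when n+n' is odd (it need not vanish on (0, π)).
  u² squared terms: (-4)²·∫sin(5x)² dx = 16·π/2 = 8*π;  (-3)²·∫sin(2x)² dx = 9·π/2 = 9*π/2;  (-2)²·∫cos(2x)² dx = 4·π/2 = 2*π.
  u² cross terms: 2·(-4)·(-3)·∫sin(5x)·sin(2x) dx = 24·(0) = 0;  2·(-4)·(-2)·∫sin(5x)·cos(2x) dx = 16·(10/21) = 160/21;  2·(-3)·(-2)·∫sin(2x)·cos(2x) dx = 12·(0) = 0.
  So ∫_0^π u² dx = 8*π + 9*π/2 + 2*π + 0 + 160/21 + 0 = 160/21 + 29*π/2.
  (u')² squared terms: (-20)²·∫cos(5x)² dx = 400·π/2 = 200*π;  (-6)²·∫cos(2x)² dx = 36·π/2 = 18*π;  (4)²·∫sin(2x)² dx = 16·π/2 = 8*π.
  (u')² cross terms: 2·(-20)·(-6)·∫cos(5x)·cos(2x) dx = 240·(0) = 0;  2·(-20)·(4)·∫cos(5x)·sin(2x) dx = -160·(-4/21) = 640/21;  2·(-6)·(4)·∫cos(2x)·sin(2x) dx = -48·(0) = 0.
  So ∫_0^π (u')² dx = 200*π + 18*π + 8*π + 0 + 640/21 + 0 = 640/21 + 226*π.
||u||_{H^1}^2 = (160/21 + 29*π/2) + (640/21 + 226*π) = 800/21 + 481*π/2.


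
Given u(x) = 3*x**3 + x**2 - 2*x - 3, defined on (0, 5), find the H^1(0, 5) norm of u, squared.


||u||_{H^1}^2 = 6749705/42

The H^1 norm (squared) on an interval (0, L) is
  ||u||_{H^1}^2 = ∫_0^L u(x)^2 dx + ∫_0^L u'(x)^2 dx.
Compute u'(x) = 9*x**2 + 2*x - 2.
Then u(x)^2 = 9*x**6 + 6*x**5 - 11*x**4 - 22*x**3 - 2*x**2 + 12*x + 9 and u'(x)^2 = 81*x**4 + 36*x**3 - 32*x**2 - 8*x + 4.
Integrate each monomial from 0 to 5 using ∫_0^5 c·x^n dx = c·5^(n+1)/(n+1):
  ∫_0^5 u(x)^2 dx = ∫_0^5 (9*x^6 + 6*x^5 - 11*x^4 - 22*x^3 - 2*x^2 + 12*x + 9) dx. Term by term:
    ∫_0^5 9*x^6 dx = 703125/7;  ∫_0^5 6*x^5 dx = 15625;  ∫_0^5 -11*x^4 dx = -6875;
    ∫_0^5 -22*x^3 dx = -6875/2;  ∫_0^5 -2*x^2 dx = -250/3;  ∫_0^5 12*x dx = 150;
    ∫_0^5 9 dx = 45.
  Sum: 703125/7 + 15625 − 6875 − 6875/2 − 250/3 + 150 + 45 = 4446565/42.
  ∫_0^5 u'(x)^2 dx = ∫_0^5 (81*x^4 + 36*x^3 - 32*x^2 - 8*x + 4) dx. Term by term:
    ∫_0^5 81*x^4 dx = 50625;  ∫_0^5 36*x^3 dx = 5625;  ∫_0^5 -32*x^2 dx = -4000/3;
    ∫_0^5 -8*x dx = -100;  ∫_0^5 4 dx = 20.
  Sum: 50625 + 5625 − 4000/3 − 100 + 20 = 164510/3.
Adding: ||u||_{H^1}^2 = 4446565/42 + 164510/3 = 6749705/42.


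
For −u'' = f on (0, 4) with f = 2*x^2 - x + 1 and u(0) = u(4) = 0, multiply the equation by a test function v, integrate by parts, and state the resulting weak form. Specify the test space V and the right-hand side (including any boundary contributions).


V = H^1_0(0, 4) (so v(0) = v(4) = 0); weak form: ∫_0^4 u'v' dx = ∫_0^4 (2*x^2 - x + 1) v dx for all v ∈ V.

Multiply both sides by a test function v and integrate from 0 to 4:
  ∫_0^4 −u''(x) v(x) dx = ∫_0^4 f(x) v(x) dx.
Integrate the LHS by parts once:
  ∫_0^4 −u'' v dx = −[u'(x) v(x)]_0^4 + ∫_0^4 u'(x) v'(x) dx.
Thus ∫_0^4 u'(x) v'(x) dx = ∫_0^4 f(x) v(x) dx + [u'(x) v(x)]_0^4.
Choose V so that boundary terms are either known or forced to vanish.
u is Dirichlet: u(0) = u(4) = 0. Let V = H^1_0(0, 4); then v(0) = v(4) = 0, and [u' v]_0^4 = 0.
Weak formulation: find u (satisfying any essential BC) such that ∫_0^4 u'(x) v'(x) dx = ∫_0^4 f v dx for all v ∈ V.
Substituting f(x) = 2*x^2 - x + 1, the right-hand side is ∫_0^4 (2*x^2 - x + 1) v dx.


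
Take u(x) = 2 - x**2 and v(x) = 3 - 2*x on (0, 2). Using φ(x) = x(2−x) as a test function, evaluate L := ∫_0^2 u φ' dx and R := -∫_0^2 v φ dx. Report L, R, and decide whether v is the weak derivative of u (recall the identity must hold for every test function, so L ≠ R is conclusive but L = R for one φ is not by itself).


LHS = 8/3, RHS = -4/3. No, v is not the weak derivative of u.

u(x) = 2 - x**2, classical derivative u'(x) = -2*x.
φ(x) = x(2−x), so φ'(x) = 2 - 2*x.
Note φ(0) = φ(2) = 0, so the boundary term u·φ vanishes.
LHS = ∫_0^2 u(x) φ'(x) dx = ∫_0^2 (2*x^3 - 2*x^2 - 4*x + 4) dx. Term by term:
  ∫_0^2 2*x^3 dx = 8;  ∫_0^2 -2*x^2 dx = -16/3;  ∫_0^2 -4*x dx = -8;
  ∫_0^2 4 dx = 8.
Sum: 8 − 16/3 − 8 + 8 = 8/3.
So LHS = 8/3.
∫_0^2 v(x) φ(x) dx = ∫_0^2 (2*x^3 - 7*x^2 + 6*x) dx. Term by term:
  ∫_0^2 2*x^3 dx = 8;  ∫_0^2 -7*x^2 dx = -56/3;  ∫_0^2 6*x dx = 12.
Sum: 8 − 56/3 + 12 = 4/3.
So RHS = -∫_0^2 v(x) φ(x) dx = -4/3.
LHS − RHS = 4 ≠ 0, so the identity fails.
(For a valid weak derivative the identity must hold for EVERY test function, in particular this one. The failure shows v is NOT the weak derivative of u.)
Correct weak derivative would be u'(x) = -2*x.


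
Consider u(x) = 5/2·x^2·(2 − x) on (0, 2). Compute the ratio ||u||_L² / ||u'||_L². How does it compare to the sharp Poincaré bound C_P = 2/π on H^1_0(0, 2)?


||u||_L² / ||u'||_L² = sqrt(14)/7 < C_P = 2/π.

u(x) = 5/2·x^2·(2 − x), so u'(x) = 5*x*(4 - 3*x)/2.
u(x) = 5/2·x^2·(2 − x) vanishes at x = 0 and x = 2, so u ∈ H^1_0(0, 2). Differentiate via the product rule and integrate the resulting polynomials term by term.
  ∫_0^2 u² dx = ∫_0^2 (25*x^6/4 - 25*x^5 + 25*x^4) dx. Term by term:
    ∫_0^2 25*x^6/4 dx = 800/7;  ∫_0^2 -25*x^5 dx = -800/3;  ∫_0^2 25*x^4 dx = 160.
  Sum: 800/7 − 800/3 + 160 = 160/21.
  ∫_0^2 (u')² dx = ∫_0^2 (225*x^4/4 - 150*x^3 + 100*x^2) dx. Term by term:
    ∫_0^2 225*x^4/4 dx = 360;  ∫_0^2 -150*x^3 dx = -600;  ∫_0^2 100*x^2 dx = 800/3.
  Sum: 360 − 600 + 800/3 = 80/3.
∫_0^2 u² dx = 160/21, so ||u||_L² = 4*sqrt(210)/21.
∫_0^2 (u')² dx = 80/3, so ||u'||_L² = 4*sqrt(15)/3.
Ratio ||u||_L² / ||u'||_L² = sqrt(14)/7.
Sharp Poincaré constant on H^1_0(0, 2) is C_P = L/π = 2/π, achieved by sin(π/2·x).
A polynomial bump cannot attain the sharp Poincaré constant (only the first sine eigenfunction does), so the ratio is strictly less than C_P, consistent with ||u||_L² ≤ C_P ||u'||_L².


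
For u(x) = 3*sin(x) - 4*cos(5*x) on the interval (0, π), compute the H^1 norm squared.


||u||_{H^1(0,π)}^2 = 217*π

u'(x) = 20*sin(5*x) + 3*cos(x).
Expand u² and (u')² and integrate term by term on (0, π), using: for integers n ≥ 1, ∫_0^π sin²(nx) dx = ∫_0^π cos²(nx) dx = π/2; for n ≠ n', ∫_0^π sin(nx)sin(n'x) dx = ∫_0^π cos(nx)cos(n'x) dx = 0; and by product-to-sum, ∫_0^π sin(nx)cos(n'x) dx = ½∫_0^π [sin((n+n')x) + sin((n−n')x)] dx, which is 0 when n+n' is even and 2n/(n²−n'²) when n+n' is odd (it need not vanish on (0, π)).
  u² squared terms: (-4)²·∫cos(5x)² dx = 16·π/2 = 8*π;  (3)²·∫sin(x)² dx = 9·π/2 = 9*π/2.
  u² cross terms: 2·(-4)·(3)·∫cos(5x)·sin(x) dx = -24·(0) = 0.
  So ∫_0^π u² dx = 8*π + 9*π/2 + 0 = 25*π/2.
  (u')² squared terms: (3)²·∫cos(x)² dx = 9·π/2 = 9*π/2;  (20)²·∫sin(5x)² dx = 400·π/2 = 200*π.
  (u')² cross terms: 2·(3)·(20)·∫cos(x)·sin(5x) dx = 120·(0) = 0.
  So ∫_0^π (u')² dx = 9*π/2 + 200*π + 0 = 409*π/2.
||u||_{H^1}^2 = (25*π/2) + (409*π/2) = 217*π.


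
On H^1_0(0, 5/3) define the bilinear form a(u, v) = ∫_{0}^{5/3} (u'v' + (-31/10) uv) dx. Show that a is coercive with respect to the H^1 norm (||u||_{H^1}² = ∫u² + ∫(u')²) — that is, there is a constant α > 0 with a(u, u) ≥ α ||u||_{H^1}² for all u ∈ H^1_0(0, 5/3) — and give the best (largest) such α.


α = (-155 + 18*π^2)/(2*(25 + 9*π^2))

Coercivity of a(·,·) on H^1_0(0, 5/3) means a(u, u) ≥ α ||u||_{H^1}² for every u ∈ H^1_0.
The interval has length L = 5/3, and Poincaré/coercivity depend only on L. Here a(u, u) = ∫(u')² + (-31/10)·∫u².
Here c = -31/10 < 0 with |c| < (π/L)² = 9*π^2/25, so coercivity still holds. The condition a(u,u) ≥ α||u||_{H^1}² reads (1−α)∫(u')² ≥ (α−c)∫u². Any admissible α is ≤ 1 (rapidly oscillating u have ∫u²/∫(u')² → 0), and α = 1 would force 0 ≥ (1−c)∫u², impossible since c < 1; so 1−α > 0. By the sharp Poincaré inequality on H^1_0 of an interval of length L, ∫(u')² ≥ (π/L)²∫u² with equality for the first sine mode sin(π(x−x₀)/L) (x₀ the left endpoint), so the inequality holds for all u iff (1−α)(π/L)² ≥ α − c, i.e. α ≤ ((π/L)² + c)/((π/L)² + 1) = (1 + c(L/π)²)/(1 + (L/π)²). (Direct route, valid since c ≤ 0: Poincaré gives c∫u² ≥ c(L/π)²∫(u')², so a(u,u) ≥ (1 + c(L/π)²)∫(u')², while ||u||_{H^1}² ≤ (1 + (L/π)²)∫(u')²; dividing yields the same α.) With (π/L)² = 9*π^2/25 and c = -31/10, the largest admissible constant is α = ((π/L)² + c)/((π/L)² + 1).
Simplifying, α = (-155 + 18*π^2)/(2*(25 + 9*π^2)).


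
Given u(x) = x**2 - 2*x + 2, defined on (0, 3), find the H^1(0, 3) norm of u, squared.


||u||_{H^1}^2 = 138/5

The H^1 norm (squared) on an interval (0, L) is
  ||u||_{H^1}^2 = ∫_0^L u(x)^2 dx + ∫_0^L u'(x)^2 dx.
Compute u'(x) = 2*x - 2.
Then u(x)^2 = x**4 - 4*x**3 + 8*x**2 - 8*x + 4 and u'(x)^2 = 4*x**2 - 8*x + 4.
Integrate each monomial from 0 to 3 using ∫_0^3 c·x^n dx = c·3^(n+1)/(n+1):
  ∫_0^3 u(x)^2 dx = ∫_0^3 (x^4 - 4*x^3 + 8*x^2 - 8*x + 4) dx. Term by term:
    ∫_0^3 x^4 dx = 243/5;  ∫_0^3 -4*x^3 dx = -81;  ∫_0^3 8*x^2 dx = 72;
    ∫_0^3 -8*x dx = -36;  ∫_0^3 4 dx = 12.
  Sum: 243/5 − 81 + 72 − 36 + 12 = 78/5.
  ∫_0^3 u'(x)^2 dx = ∫_0^3 (4*x^2 - 8*x + 4) dx. Term by term:
    ∫_0^3 4*x^2 dx = 36;  ∫_0^3 -8*x dx = -36;  ∫_0^3 4 dx = 12.
  Sum: 36 − 36 + 12 = 12.
Adding: ||u||_{H^1}^2 = 78/5 + 12 = 138/5.


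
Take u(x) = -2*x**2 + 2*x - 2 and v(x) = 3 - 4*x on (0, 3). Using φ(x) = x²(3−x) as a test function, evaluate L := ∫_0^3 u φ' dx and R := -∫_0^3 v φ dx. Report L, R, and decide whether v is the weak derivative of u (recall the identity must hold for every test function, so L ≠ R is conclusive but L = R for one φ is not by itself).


LHS = 351/10, RHS = 567/20. No, v is not the weak derivative of u.

u(x) = -2*x**2 + 2*x - 2, classical derivative u'(x) = 2 - 4*x.
φ(x) = x²(3−x), so φ'(x) = 3*x*(2 - x).
Note φ(0) = φ(3) = 0, so the boundary term u·φ vanishes.
LHS = ∫_0^3 u(x) φ'(x) dx = ∫_0^3 (6*x^4 - 18*x^3 + 18*x^2 - 12*x) dx. Term by term:
  ∫_0^3 6*x^4 dx = 1458/5;  ∫_0^3 -18*x^3 dx = -729/2;  ∫_0^3 18*x^2 dx = 162;
  ∫_0^3 -12*x dx = -54.
Sum: 1458/5 − 729/2 + 162 − 54 = 351/10.
So LHS = 351/10.
∫_0^3 v(x) φ(x) dx = ∫_0^3 (4*x^4 - 15*x^3 + 9*x^2) dx. Term by term:
  ∫_0^3 4*x^4 dx = 972/5;  ∫_0^3 -15*x^3 dx = -1215/4;  ∫_0^3 9*x^2 dx = 81.
Sum: 972/5 − 1215/4 + 81 = -567/20.
So RHS = -∫_0^3 v(x) φ(x) dx = 567/20.
LHS − RHS = 27/4 ≠ 0, so the identity fails.
(For a valid weak derivative the identity must hold for EVERY test function, in particular this one. The failure shows v is NOT the weak derivative of u.)
Correct weak derivative would be u'(x) = 2 - 4*x.


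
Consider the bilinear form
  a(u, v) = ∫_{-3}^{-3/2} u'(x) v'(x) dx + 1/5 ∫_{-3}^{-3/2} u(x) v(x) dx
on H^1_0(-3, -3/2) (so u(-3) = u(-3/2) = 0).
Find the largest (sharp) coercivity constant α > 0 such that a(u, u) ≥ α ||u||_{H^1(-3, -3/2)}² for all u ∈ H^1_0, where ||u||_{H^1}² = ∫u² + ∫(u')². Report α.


α = (9 + 20*π^2)/(5*(9 + 4*π^2))

Coercivity of a(·,·) on H^1_0(-3, -3/2) means a(u, u) ≥ α ||u||_{H^1}² for every u ∈ H^1_0.
The interval has length L = 3/2, and Poincaré/coercivity depend only on L. Here a(u, u) = ∫(u')² + (1/5)·∫u².
Here 0 < c = 1/5 < 1. The condition a(u,u) ≥ α||u||_{H^1}² reads (1−α)∫(u')² ≥ (α−c)∫u². Any admissible α is ≤ 1 (rapidly oscillating u have ∫u²/∫(u')² → 0), and α = 1 would force 0 ≥ (1−c)∫u², impossible since c < 1; so 1−α > 0. By the sharp Poincaré inequality on H^1_0 of an interval of length L, ∫(u')² ≥ (π/L)²∫u² with equality for the first sine mode sin(π(x−x₀)/L) (x₀ the left endpoint), so the inequality holds for all u iff (1−α)(π/L)² ≥ α − c, i.e. α ≤ ((π/L)² + c)/((π/L)² + 1) = (1 + c(L/π)²)/(1 + (L/π)²). With (π/L)² = 4*π^2/9 and c = 1/5, the largest admissible constant is α = ((π/L)² + c)/((π/L)² + 1).
Simplifying, α = (9 + 20*π^2)/(5*(9 + 4*π^2)).


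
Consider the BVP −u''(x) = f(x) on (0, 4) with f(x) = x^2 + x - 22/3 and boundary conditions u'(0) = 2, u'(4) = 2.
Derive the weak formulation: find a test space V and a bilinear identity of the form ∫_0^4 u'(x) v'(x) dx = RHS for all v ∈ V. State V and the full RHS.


V = H^1(0, 4) (v unrestricted at boundary; u is determined up to an additive constant); weak form: ∫_0^4 u'v' dx = ∫_0^4 (x^2 + x - 22/3) v dx + 2·v(4) − 2·v(0) for all v ∈ V.

Multiply both sides by a test function v and integrate from 0 to 4:
  ∫_0^4 −u''(x) v(x) dx = ∫_0^4 f(x) v(x) dx.
Integrate the LHS by parts once:
  ∫_0^4 −u'' v dx = −[u'(x) v(x)]_0^4 + ∫_0^4 u'(x) v'(x) dx.
Thus ∫_0^4 u'(x) v'(x) dx = ∫_0^4 f(x) v(x) dx + [u'(x) v(x)]_0^4.
Choose V so that boundary terms are either known or forced to vanish.
u has inhomogeneous Neumann u'(0) = 2, u'(4) = 2. [u' v]_0^4 = (2)·v(4) − (2)·v(0) = 2·v(4) − 2·v(0). Take V = H^1(0, 4); boundary term becomes part of RHS.
Weak formulation: find u (satisfying any essential BC) such that ∫_0^4 u'(x) v'(x) dx = ∫_0^4 f v dx + 2·v(4) − 2·v(0) for all v ∈ V (Neumann data are natural BCs: they enter the RHS as boundary terms).
Substituting f(x) = x^2 + x - 22/3, the right-hand side is ∫_0^4 (x^2 + x - 22/3) v dx + 2·v(4) − 2·v(0).
Compatibility check (pure Neumann): taking v ≡ 1 ∈ V gives 0 = ∫_0^4 f dx + (2) − (2), i.e. ∫_0^4 f dx must equal u'(0) − u'(4) = 0. Indeed ∫_0^4 (x^2 + x - 22/3) dx = 0, so the data are compatible. The solution is then unique only up to an additive constant (fix it e.g. by requiring ∫_0^4 u dx = 0).


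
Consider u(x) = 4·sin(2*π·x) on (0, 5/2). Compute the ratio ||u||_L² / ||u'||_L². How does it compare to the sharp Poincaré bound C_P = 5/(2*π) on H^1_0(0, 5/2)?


||u||_L² / ||u'||_L² = 1/(2*π) < C_P = 5/(2*π).

u(x) = 4·sin(2*π·x), so u'(x) = 8*π*cos(2*π*x).
Writing u(x) = A·sin(kπx/L) with A = 4 and k = 5, use ∫_0^L sin²(kπx/L) dx = L/2 and ∫_0^L cos²(kπx/L) dx = L/2.
u² = 16·sin²(2*π·x) and (u')² = 64*π^2·cos²(2*π·x), and each of sin², cos² integrates to L/2 = 5/4 over (0, 5/2).
∫_0^5/2 u² dx = 20, so ||u||_L² = 2*sqrt(5).
∫_0^5/2 (u')² dx = 80*π^2, so ||u'||_L² = 4*sqrt(5)*π.
Ratio ||u||_L² / ||u'||_L² = 1/(2*π).
Sharp Poincaré constant on H^1_0(0, 5/2) is C_P = L/π = 5/(2*π), achieved by sin(2*π/5·x).
This is the k = 5 harmonic; the ratio L/(kπ) is strictly less than C_P = L/π, consistent with the sharp inequality ||u||_L² ≤ C_P ||u'||_L².


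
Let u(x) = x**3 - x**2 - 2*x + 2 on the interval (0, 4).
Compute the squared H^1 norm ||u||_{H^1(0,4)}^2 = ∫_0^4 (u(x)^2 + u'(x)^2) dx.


||u||_{H^1}^2 = 63328/35

The H^1 norm (squared) on an interval (0, L) is
  ||u||_{H^1}^2 = ∫_0^L u(x)^2 dx + ∫_0^L u'(x)^2 dx.
Compute u'(x) = 3*x**2 - 2*x - 2.
Then u(x)^2 = x**6 - 2*x**5 - 3*x**4 + 8*x**3 - 8*x + 4 and u'(x)^2 = 9*x**4 - 12*x**3 - 8*x**2 + 8*x + 4.
Integrate each monomial from 0 to 4 using ∫_0^4 c·x^n dx = c·4^(n+1)/(n+1):
  ∫_0^4 u(x)^2 dx = ∫_0^4 (x^6 - 2*x^5 - 3*x^4 + 8*x^3 - 8*x + 4) dx. Term by term:
    ∫_0^4 x^6 dx = 16384/7;  ∫_0^4 -2*x^5 dx = -4096/3;  ∫_0^4 -3*x^4 dx = -3072/5;
    ∫_0^4 8*x^3 dx = 512;  ∫_0^4 -8*x dx = -64;  ∫_0^4 4 dx = 16.
  Sum: 16384/7 − 4096/3 − 3072/5 + 512 − 64 + 16 = 86608/105.
  ∫_0^4 u'(x)^2 dx = ∫_0^4 (9*x^4 - 12*x^3 - 8*x^2 + 8*x + 4) dx. Term by term:
    ∫_0^4 9*x^4 dx = 9216/5;  ∫_0^4 -12*x^3 dx = -768;  ∫_0^4 -8*x^2 dx = -512/3;
    ∫_0^4 8*x dx = 64;  ∫_0^4 4 dx = 16.
  Sum: 9216/5 − 768 − 512/3 + 64 + 16 = 14768/15.
Adding: ||u||_{H^1}^2 = 86608/105 + 14768/15 = 63328/35.


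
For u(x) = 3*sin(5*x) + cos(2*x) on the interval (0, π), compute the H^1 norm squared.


||u||_{H^1(0,π)}^2 = 100/7 + 239*π/2

u'(x) = -2*sin(2*x) + 15*cos(5*x).
Expand u² and (u')² and integrate term by term on (0, π), using: for integers n ≥ 1, ∫_0^π sin²(nx) dx = ∫_0^π cos²(nx) dx = π/2; for n ≠ n', ∫_0^π sin(nx)sin(n'x) dx = ∫_0^π cos(nx)cos(n'x) dx = 0; and by product-to-sum, ∫_0^π sin(nx)cos(n'x) dx = ½∫_0^π [sin((n+n')x) + sin((n−n')x)] dx, which is 0 when n+n' is even and 2n/(n²−n'²) when n+n' is odd (it need not vanish on (0, π)).
  u² squared terms: (3)²·∫sin(5x)² dx = 9·π/2 = 9*π/2;  (1)²·∫cos(2x)² dx = 1·π/2 = π/2.
  u² cross terms: 2·(3)·(1)·∫sin(5x)·cos(2x) dx = 6·(10/21) = 20/7.
  So ∫_0^π u² dx = 9*π/2 + π/2 + 20/7 = 20/7 + 5*π.
  (u')² squared terms: (-2)²·∫sin(2x)² dx = 4·π/2 = 2*π;  (15)²·∫cos(5x)² dx = 225·π/2 = 225*π/2.
  (u')² cross terms: 2·(-2)·(15)·∫sin(2x)·cos(5x) dx = -60·(-4/21) = 80/7.
  So ∫_0^π (u')² dx = 2*π + 225*π/2 + 80/7 = 80/7 + 229*π/2.
||u||_{H^1}^2 = (20/7 + 5*π) + (80/7 + 229*π/2) = 100/7 + 239*π/2.


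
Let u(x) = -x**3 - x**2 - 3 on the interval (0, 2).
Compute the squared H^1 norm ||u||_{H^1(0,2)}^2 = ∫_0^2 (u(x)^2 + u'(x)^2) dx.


||u||_{H^1}^2 = 1542/7

The H^1 norm (squared) on an interval (0, L) is
  ||u||_{H^1}^2 = ∫_0^L u(x)^2 dx + ∫_0^L u'(x)^2 dx.
Compute u'(x) = -3*x**2 - 2*x.
Then u(x)^2 = x**6 + 2*x**5 + x**4 + 6*x**3 + 6*x**2 + 9 and u'(x)^2 = 9*x**4 + 12*x**3 + 4*x**2.
Integrate each monomial from 0 to 2 using ∫_0^2 c·x^n dx = c·2^(n+1)/(n+1):
  ∫_0^2 u(x)^2 dx = ∫_0^2 (x^6 + 2*x^5 + x^4 + 6*x^3 + 6*x^2 + 9) dx. Term by term:
    ∫_0^2 x^6 dx = 128/7;  ∫_0^2 2*x^5 dx = 64/3;  ∫_0^2 x^4 dx = 32/5;
    ∫_0^2 6*x^3 dx = 24;  ∫_0^2 6*x^2 dx = 16;  ∫_0^2 9 dx = 18.
  Sum: 128/7 + 64/3 + 32/5 + 24 + 16 + 18 = 10922/105.
  ∫_0^2 u'(x)^2 dx = ∫_0^2 (9*x^4 + 12*x^3 + 4*x^2) dx. Term by term:
    ∫_0^2 9*x^4 dx = 288/5;  ∫_0^2 12*x^3 dx = 48;  ∫_0^2 4*x^2 dx = 32/3.
  Sum: 288/5 + 48 + 32/3 = 1744/15.
Adding: ||u||_{H^1}^2 = 10922/105 + 1744/15 = 1542/7.


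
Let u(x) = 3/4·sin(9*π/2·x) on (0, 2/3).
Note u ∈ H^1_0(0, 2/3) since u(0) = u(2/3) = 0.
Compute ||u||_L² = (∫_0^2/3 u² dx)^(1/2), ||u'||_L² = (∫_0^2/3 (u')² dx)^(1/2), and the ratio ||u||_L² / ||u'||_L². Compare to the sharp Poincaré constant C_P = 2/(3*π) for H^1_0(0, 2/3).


||u||_L² / ||u'||_L² = 2/(9*π) < C_P = 2/(3*π).

u(x) = 3/4·sin(9*π/2·x), so u'(x) = 27*π*cos(9*π*x/2)/8.
Writing u(x) = A·sin(kπx/L) with A = 3/4 and k = 3, use ∫_0^L sin²(kπx/L) dx = L/2 and ∫_0^L cos²(kπx/L) dx = L/2.
u² = 9/16·sin²(9*π/2·x) and (u')² = 729*π^2/64·cos²(9*π/2·x), and each of sin², cos² integrates to L/2 = 1/3 over (0, 2/3).
∫_0^2/3 u² dx = 3/16, so ||u||_L² = sqrt(3)/4.
∫_0^2/3 (u')² dx = 243*π^2/64, so ||u'||_L² = 9*sqrt(3)*π/8.
Ratio ||u||_L² / ||u'||_L² = 2/(9*π).
Sharp Poincaré constant on H^1_0(0, 2/3) is C_P = L/π = 2/(3*π), achieved by sin(3*π/2·x).
This is the k = 3 harmonic; the ratio L/(kπ) is strictly less than C_P = L/π, consistent with the sharp inequality ||u||_L² ≤ C_P ||u'||_L².


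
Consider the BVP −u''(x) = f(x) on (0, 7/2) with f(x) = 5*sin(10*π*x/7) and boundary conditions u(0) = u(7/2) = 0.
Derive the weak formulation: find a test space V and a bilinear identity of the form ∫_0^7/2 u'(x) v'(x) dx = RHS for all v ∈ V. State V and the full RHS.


V = H^1_0(0, 7/2) (so v(0) = v(7/2) = 0); weak form: ∫_0^7/2 u'v' dx = ∫_0^7/2 (5*sin(10*π*x/7)) v dx for all v ∈ V.

Multiply both sides by a test function v and integrate from 0 to 7/2:
  ∫_0^7/2 −u''(x) v(x) dx = ∫_0^7/2 f(x) v(x) dx.
Integrate the LHS by parts once:
  ∫_0^7/2 −u'' v dx = −[u'(x) v(x)]_0^7/2 + ∫_0^7/2 u'(x) v'(x) dx.
Thus ∫_0^7/2 u'(x) v'(x) dx = ∫_0^7/2 f(x) v(x) dx + [u'(x) v(x)]_0^7/2.
Choose V so that boundary terms are either known or forced to vanish.
u is Dirichlet: u(0) = u(7/2) = 0. Let V = H^1_0(0, 7/2); then v(0) = v(7/2) = 0, and [u' v]_0^7/2 = 0.
Weak formulation: find u (satisfying any essential BC) such that ∫_0^7/2 u'(x) v'(x) dx = ∫_0^7/2 f v dx for all v ∈ V.
Substituting f(x) = 5*sin(10*π*x/7), the right-hand side is ∫_0^7/2 (5*sin(10*π*x/7)) v dx.


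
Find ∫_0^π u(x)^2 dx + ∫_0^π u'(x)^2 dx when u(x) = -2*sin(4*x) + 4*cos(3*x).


||u||_{H^1(0,π)}^2 = -1280/7 + 114*π

u'(x) = -12*sin(3*x) - 8*cos(4*x).
Expand u² and (u')² and integrate term by term on (0, π), using: for integers n ≥ 1, ∫_0^π sin²(nx) dx = ∫_0^π cos²(nx) dx = π/2; for n ≠ n', ∫_0^π sin(nx)sin(n'x) dx = ∫_0^π cos(nx)cos(n'x) dx = 0; and by product-to-sum, ∫_0^π sin(nx)cos(n'x) dx = ½∫_0^π [sin((n+n')x) + sin((n−n')x)] dx, which is 0 when n+n' is even and 2n/(n²−n'²) when n+n' is odd (it need not vanish on (0, π)).
  u² squared terms: (-2)²·∫sin(4x)² dx = 4·π/2 = 2*π;  (4)²·∫cos(3x)² dx = 16·π/2 = 8*π.
  u² cross terms: 2·(-2)·(4)·∫sin(4x)·cos(3x) dx = -16·(8/7) = -128/7.
  So ∫_0^π u² dx = 2*π + 8*π − 128/7 = -128/7 + 10*π.
  (u')² squared terms: (-12)²·∫sin(3x)² dx = 144·π/2 = 72*π;  (-8)²·∫cos(4x)² dx = 64·π/2 = 32*π.
  (u')² cross terms: 2·(-12)·(-8)·∫sin(3x)·cos(4x) dx = 192·(-6/7) = -1152/7.
  So ∫_0^π (u')² dx = 72*π + 32*π − 1152/7 = -1152/7 + 104*π.
||u||_{H^1}^2 = (-128/7 + 10*π) + (-1152/7 + 104*π) = -1280/7 + 114*π.


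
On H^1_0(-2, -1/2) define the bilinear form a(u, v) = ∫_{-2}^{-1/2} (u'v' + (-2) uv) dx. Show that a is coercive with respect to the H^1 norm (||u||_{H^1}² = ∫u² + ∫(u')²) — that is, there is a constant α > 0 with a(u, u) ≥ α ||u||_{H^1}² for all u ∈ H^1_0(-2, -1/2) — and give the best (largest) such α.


α = 2*(-9 + 2*π^2)/(9 + 4*π^2)

Coercivity of a(·,·) on H^1_0(-2, -1/2) means a(u, u) ≥ α ||u||_{H^1}² for every u ∈ H^1_0.
The interval has length L = 3/2, and Poincaré/coercivity depend only on L. Here a(u, u) = ∫(u')² + (-2)·∫u².
Here c = -2 < 0 with |c| < (π/L)² = 4*π^2/9, so coercivity still holds. The condition a(u,u) ≥ α||u||_{H^1}² reads (1−α)∫(u')² ≥ (α−c)∫u². Any admissible α is ≤ 1 (rapidly oscillating u have ∫u²/∫(u')² → 0), and α = 1 would force 0 ≥ (1−c)∫u², impossible since c < 1; so 1−α > 0. By the sharp Poincaré inequality on H^1_0 of an interval of length L, ∫(u')² ≥ (π/L)²∫u² with equality for the first sine mode sin(π(x−x₀)/L) (x₀ the left endpoint), so the inequality holds for all u iff (1−α)(π/L)² ≥ α − c, i.e. α ≤ ((π/L)² + c)/((π/L)² + 1) = (1 + c(L/π)²)/(1 + (L/π)²). (Direct route, valid since c ≤ 0: Poincaré gives c∫u² ≥ c(L/π)²∫(u')², so a(u,u) ≥ (1 + c(L/π)²)∫(u')², while ||u||_{H^1}² ≤ (1 + (L/π)²)∫(u')²; dividing yields the same α.) With (π/L)² = 4*π^2/9 and c = -2, the largest admissible constant is α = ((π/L)² + c)/((π/L)² + 1).
Simplifying, α = 2*(-9 + 2*π^2)/(9 + 4*π^2).


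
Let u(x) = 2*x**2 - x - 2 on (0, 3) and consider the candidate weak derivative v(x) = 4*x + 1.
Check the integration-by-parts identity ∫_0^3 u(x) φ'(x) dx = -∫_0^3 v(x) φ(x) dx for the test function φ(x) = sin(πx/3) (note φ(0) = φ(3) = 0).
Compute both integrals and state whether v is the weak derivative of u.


LHS = -30/π, RHS = -42/π. No, v is not the weak derivative of u.

u(x) = 2*x**2 - x - 2, classical derivative u'(x) = 4*x - 1.
φ(x) = sin(πx/3), so φ'(x) = π*cos(π*x/3)/3.
Note φ(0) = φ(3) = 0, so the boundary term u·φ vanishes.
LHS = ∫_0^3 u(x) φ'(x) dx = ∫_0^3 (2*π*x^2*cos(π*x/3)/3 - π*x*cos(π*x/3)/3 - 2*π*cos(π*x/3)/3) dx. Term by term:
  ∫_0^3 -2*π*cos(π*x/3)/3 dx = 0;  ∫_0^3 -π*x*cos(π*x/3)/3 dx = 6/π;  ∫_0^3 2*π*x^2*cos(π*x/3)/3 dx = -36/π.
Sum: 0 + 6/π − 36/π = -30/π.
So LHS = -30/π.
∫_0^3 v(x) φ(x) dx = ∫_0^3 (4*x*sin(π*x/3) + sin(π*x/3)) dx. Term by term:
  ∫_0^3 4*x*sin(π*x/3) dx = 36/π;  ∫_0^3 sin(π*x/3) dx = 6/π.
Sum: 36/π + 6/π = 42/π.
So RHS = -∫_0^3 v(x) φ(x) dx = -42/π.
LHS − RHS = 12/π ≠ 0, so the identity fails.
(For a valid weak derivative the identity must hold for EVERY test function, in particular this one. The failure shows v is NOT the weak derivative of u.)
Correct weak derivative would be u'(x) = 4*x - 1.


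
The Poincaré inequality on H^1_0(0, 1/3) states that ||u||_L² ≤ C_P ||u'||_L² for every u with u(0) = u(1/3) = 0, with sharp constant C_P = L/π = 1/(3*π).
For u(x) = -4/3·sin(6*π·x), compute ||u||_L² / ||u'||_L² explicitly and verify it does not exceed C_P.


||u||_L² / ||u'||_L² = 1/(6*π) < C_P = 1/(3*π).

u(x) = -4/3·sin(6*π·x), so u'(x) = -8*π*cos(6*π*x).
Writing u(x) = A·sin(kπx/L) with A = -4/3 and k = 2, use ∫_0^L sin²(kπx/L) dx = L/2 and ∫_0^L cos²(kπx/L) dx = L/2.
u² = 16/9·sin²(6*π·x) and (u')² = 64*π^2·cos²(6*π·x), and each of sin², cos² integrates to L/2 = 1/6 over (0, 1/3).
∫_0^1/3 u² dx = 8/27, so ||u||_L² = 2*sqrt(6)/9.
∫_0^1/3 (u')² dx = 32*π^2/3, so ||u'||_L² = 4*sqrt(6)*π/3.
Ratio ||u||_L² / ||u'||_L² = 1/(6*π).
Sharp Poincaré constant on H^1_0(0, 1/3) is C_P = L/π = 1/(3*π), achieved by sin(3*π·x).
This is the k = 2 harmonic; the ratio L/(kπ) is strictly less than C_P = L/π, consistent with the sharp inequality ||u||_L² ≤ C_P ||u'||_L².


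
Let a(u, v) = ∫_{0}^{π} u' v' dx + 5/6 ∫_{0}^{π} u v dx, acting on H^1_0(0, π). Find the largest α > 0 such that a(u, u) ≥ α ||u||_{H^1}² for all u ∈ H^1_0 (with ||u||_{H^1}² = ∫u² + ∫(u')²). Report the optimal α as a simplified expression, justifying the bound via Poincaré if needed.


α = 11/12

Coercivity of a(·,·) on H^1_0(0, π) means a(u, u) ≥ α ||u||_{H^1}² for every u ∈ H^1_0.
The interval has length L = π, and Poincaré/coercivity depend only on L. Here a(u, u) = ∫(u')² + (5/6)·∫u².
Here 0 < c = 5/6 < 1. The condition a(u,u) ≥ α||u||_{H^1}² reads (1−α)∫(u')² ≥ (α−c)∫u². Any admissible α is ≤ 1 (rapidly oscillating u have ∫u²/∫(u')² → 0), and α = 1 would force 0 ≥ (1−c)∫u², impossible since c < 1; so 1−α > 0. By the sharp Poincaré inequality on H^1_0 of an interval of length L, ∫(u')² ≥ (π/L)²∫u² with equality for the first sine mode sin(π(x−x₀)/L) (x₀ the left endpoint), so the inequality holds for all u iff (1−α)(π/L)² ≥ α − c, i.e. α ≤ ((π/L)² + c)/((π/L)² + 1) = (1 + c(L/π)²)/(1 + (L/π)²). With (π/L)² = 1 and c = 5/6, the largest admissible constant is α = ((π/L)² + c)/((π/L)² + 1).
Simplifying, α = 11/12.


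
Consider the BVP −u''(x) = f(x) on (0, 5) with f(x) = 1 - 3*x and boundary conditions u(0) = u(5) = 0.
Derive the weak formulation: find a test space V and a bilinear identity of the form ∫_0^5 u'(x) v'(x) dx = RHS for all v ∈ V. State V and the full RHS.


V = H^1_0(0, 5) (so v(0) = v(5) = 0); weak form: ∫_0^5 u'v' dx = ∫_0^5 (1 - 3*x) v dx for all v ∈ V.

Multiply both sides by a test function v and integrate from 0 to 5:
  ∫_0^5 −u''(x) v(x) dx = ∫_0^5 f(x) v(x) dx.
Integrate the LHS by parts once:
  ∫_0^5 −u'' v dx = −[u'(x) v(x)]_0^5 + ∫_0^5 u'(x) v'(x) dx.
Thus ∫_0^5 u'(x) v'(x) dx = ∫_0^5 f(x) v(x) dx + [u'(x) v(x)]_0^5.
Choose V so that boundary terms are either known or forced to vanish.
u is Dirichlet: u(0) = u(5) = 0. Let V = H^1_0(0, 5); then v(0) = v(5) = 0, and [u' v]_0^5 = 0.
Weak formulation: find u (satisfying any essential BC) such that ∫_0^5 u'(x) v'(x) dx = ∫_0^5 f v dx for all v ∈ V.
Substituting f(x) = 1 - 3*x, the right-hand side is ∫_0^5 (1 - 3*x) v dx.


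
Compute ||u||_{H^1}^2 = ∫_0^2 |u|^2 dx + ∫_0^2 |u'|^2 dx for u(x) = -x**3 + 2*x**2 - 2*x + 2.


||u||_{H^1}^2 = 528/35

The H^1 norm (squared) on an interval (0, L) is
  ||u||_{H^1}^2 = ∫_0^L u(x)^2 dx + ∫_0^L u'(x)^2 dx.
Compute u'(x) = -3*x**2 + 4*x - 2.
Then u(x)^2 = x**6 - 4*x**5 + 8*x**4 - 12*x**3 + 12*x**2 - 8*x + 4 and u'(x)^2 = 9*x**4 - 24*x**3 + 28*x**2 - 16*x + 4.
Integrate each monomial from 0 to 2 using ∫_0^2 c·x^n dx = c·2^(n+1)/(n+1):
  ∫_0^2 u(x)^2 dx = ∫_0^2 (x^6 - 4*x^5 + 8*x^4 - 12*x^3 + 12*x^2 - 8*x + 4) dx. Term by term:
    ∫_0^2 x^6 dx = 128/7;  ∫_0^2 -4*x^5 dx = -128/3;  ∫_0^2 8*x^4 dx = 256/5;
    ∫_0^2 -12*x^3 dx = -48;  ∫_0^2 12*x^2 dx = 32;  ∫_0^2 -8*x dx = -16;
    ∫_0^2 4 dx = 8.
  Sum: 128/7 − 128/3 + 256/5 − 48 + 32 − 16 + 8 = 296/105.
  ∫_0^2 u'(x)^2 dx = ∫_0^2 (9*x^4 - 24*x^3 + 28*x^2 - 16*x + 4) dx. Term by term:
    ∫_0^2 9*x^4 dx = 288/5;  ∫_0^2 -24*x^3 dx = -96;  ∫_0^2 28*x^2 dx = 224/3;
    ∫_0^2 -16*x dx = -32;  ∫_0^2 4 dx = 8.
  Sum: 288/5 − 96 + 224/3 − 32 + 8 = 184/15.
Adding: ||u||_{H^1}^2 = 296/105 + 184/15 = 528/35.


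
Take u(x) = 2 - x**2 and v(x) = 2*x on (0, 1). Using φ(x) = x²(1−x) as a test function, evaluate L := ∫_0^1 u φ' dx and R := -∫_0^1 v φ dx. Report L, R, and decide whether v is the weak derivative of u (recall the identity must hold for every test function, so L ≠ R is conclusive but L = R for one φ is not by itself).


LHS = 1/10, RHS = -1/10. No, v is not the weak derivative of u.

u(x) = 2 - x**2, classical derivative u'(x) = -2*x.
φ(x) = x²(1−x), so φ'(x) = x*(2 - 3*x).
Note φ(0) = φ(1) = 0, so the boundary term u·φ vanishes.
LHS = ∫_0^1 u(x) φ'(x) dx = ∫_0^1 (3*x^4 - 2*x^3 - 6*x^2 + 4*x) dx. Term by term:
  ∫_0^1 3*x^4 dx = 3/5;  ∫_0^1 -2*x^3 dx = -1/2;  ∫_0^1 -6*x^2 dx = -2;
  ∫_0^1 4*x dx = 2.
Sum: 3/5 − 1/2 − 2 + 2 = 1/10.
So LHS = 1/10.
∫_0^1 v(x) φ(x) dx = ∫_0^1 (-2*x^4 + 2*x^3) dx. Term by term:
  ∫_0^1 -2*x^4 dx = -2/5;  ∫_0^1 2*x^3 dx = 1/2.
Sum: -2/5 + 1/2 = 1/10.
So RHS = -∫_0^1 v(x) φ(x) dx = -1/10.
LHS − RHS = 1/5 ≠ 0, so the identity fails.
(For a valid weak derivative the identity must hold for EVERY test function, in particular this one. The failure shows v is NOT the weak derivative of u.)
Correct weak derivative would be u'(x) = -2*x.


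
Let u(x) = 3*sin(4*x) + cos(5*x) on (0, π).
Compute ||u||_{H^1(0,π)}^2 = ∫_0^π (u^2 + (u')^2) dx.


||u||_{H^1(0,π)}^2 = -416/3 + 179*π/2

u'(x) = -5*sin(5*x) + 12*cos(4*x).
Expand u² and (u')² and integrate term by term on (0, π), using: for integers n ≥ 1, ∫_0^π sin²(nx) dx = ∫_0^π cos²(nx) dx = π/2; for n ≠ n', ∫_0^π sin(nx)sin(n'x) dx = ∫_0^π cos(nx)cos(n'x) dx = 0; and by product-to-sum, ∫_0^π sin(nx)cos(n'x) dx = ½∫_0^π [sin((n+n')x) + sin((n−n')x)] dx, which is 0 when n+n' is even and 2n/(n²−n'²) when n+n' is odd (it need not vanish on (0, π)).
  u² squared terms: (3)²·∫sin(4x)² dx = 9·π/2 = 9*π/2;  (1)²·∫cos(5x)² dx = 1·π/2 = π/2.
  u² cross terms: 2·(3)·(1)·∫sin(4x)·cos(5x) dx = 6·(-8/9) = -16/3.
  So ∫_0^π u² dx = 9*π/2 + π/2 − 16/3 = -16/3 + 5*π.
  (u')² squared terms: (-5)²·∫sin(5x)² dx = 25·π/2 = 25*π/2;  (12)²·∫cos(4x)² dx = 144·π/2 = 72*π.
  (u')² cross terms: 2·(-5)·(12)·∫sin(5x)·cos(4x) dx = -120·(10/9) = -400/3.
  So ∫_0^π (u')² dx = 25*π/2 + 72*π − 400/3 = -400/3 + 169*π/2.
||u||_{H^1}^2 = (-16/3 + 5*π) + (-400/3 + 169*π/2) = -416/3 + 179*π/2.


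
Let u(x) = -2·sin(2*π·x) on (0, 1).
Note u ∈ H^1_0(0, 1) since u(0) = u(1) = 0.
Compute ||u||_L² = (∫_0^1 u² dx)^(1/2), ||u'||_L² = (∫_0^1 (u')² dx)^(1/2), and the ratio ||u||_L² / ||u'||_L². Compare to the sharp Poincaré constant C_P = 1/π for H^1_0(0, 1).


||u||_L² / ||u'||_L² = 1/(2*π) < C_P = 1/π.

u(x) = -2·sin(2*π·x), so u'(x) = -4*π*cos(2*π*x).
Writing u(x) = A·sin(kπx/L) with A = -2 and k = 2, use ∫_0^L sin²(kπx/L) dx = L/2 and ∫_0^L cos²(kπx/L) dx = L/2.
u² = 4·sin²(2*π·x) and (u')² = 16*π^2·cos²(2*π·x), and each of sin², cos² integrates to L/2 = 1/2 over (0, 1).
∫_0^1 u² dx = 2, so ||u||_L² = sqrt(2).
∫_0^1 (u')² dx = 8*π^2, so ||u'||_L² = 2*sqrt(2)*π.
Ratio ||u||_L² / ||u'||_L² = 1/(2*π).
Sharp Poincaré constant on H^1_0(0, 1) is C_P = L/π = 1/π, achieved by sin(π·x).
This is the k = 2 harmonic; the ratio L/(kπ) is strictly less than C_P = L/π, consistent with the sharp inequality ||u||_L² ≤ C_P ||u'||_L².


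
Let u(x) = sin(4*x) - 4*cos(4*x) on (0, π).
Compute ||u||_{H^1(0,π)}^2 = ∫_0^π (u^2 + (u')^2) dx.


||u||_{H^1(0,π)}^2 = 289*π/2

u'(x) = 16*sin(4*x) + 4*cos(4*x).
Expand u² and (u')² and integrate term by term on (0, π), using: for integers n ≥ 1, ∫_0^π sin²(nx) dx = ∫_0^π cos²(nx) dx = π/2; for n ≠ n', ∫_0^π sin(nx)sin(n'x) dx = ∫_0^π cos(nx)cos(n'x) dx = 0; and by product-to-sum, ∫_0^π sin(nx)cos(n'x) dx = ½∫_0^π [sin((n+n')x) + sin((n−n')x)] dx, which is 0 when n+n' is even and 2n/(n²−n'²) when n+n' is odd (it need not vanish on (0, π)).
  u² squared terms: (-4)²·∫cos(4x)² dx = 16·π/2 = 8*π;  (1)²·∫sin(4x)² dx = 1·π/2 = π/2.
  u² cross terms: 2·(-4)·(1)·∫cos(4x)·sin(4x) dx = -8·(0) = 0.
  So ∫_0^π u² dx = 8*π + π/2 + 0 = 17*π/2.
  (u')² squared terms: (4)²·∫cos(4x)² dx = 16·π/2 = 8*π;  (16)²·∫sin(4x)² dx = 256·π/2 = 128*π.
  (u')² cross terms: 2·(4)·(16)·∫cos(4x)·sin(4x) dx = 128·(0) = 0.
  So ∫_0^π (u')² dx = 8*π + 128*π + 0 = 136*π.
||u||_{H^1}^2 = (17*π/2) + (136*π) = 289*π/2.


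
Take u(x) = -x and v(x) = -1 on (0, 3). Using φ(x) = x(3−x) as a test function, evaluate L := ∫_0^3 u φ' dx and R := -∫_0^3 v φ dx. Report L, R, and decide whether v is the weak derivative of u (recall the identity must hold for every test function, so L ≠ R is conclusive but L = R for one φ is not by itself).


LHS = 9/2, RHS = 9/2. Yes, v = u' weakly.

u(x) = -x, classical derivative u'(x) = -1.
φ(x) = x(3−x), so φ'(x) = 3 - 2*x.
Note φ(0) = φ(3) = 0, so the boundary term u·φ vanishes.
LHS = ∫_0^3 u(x) φ'(x) dx = ∫_0^3 (2*x^2 - 3*x) dx. Term by term:
  ∫_0^3 2*x^2 dx = 18;  ∫_0^3 -3*x dx = -27/2.
Sum: 18 − 27/2 = 9/2.
So LHS = 9/2.
∫_0^3 v(x) φ(x) dx = ∫_0^3 (x^2 - 3*x) dx. Term by term:
  ∫_0^3 x^2 dx = 9;  ∫_0^3 -3*x dx = -27/2.
Sum: 9 − 27/2 = -9/2.
So RHS = -∫_0^3 v(x) φ(x) dx = 9/2.
LHS = RHS, so the identity holds for this test φ.
Moreover u is smooth here and v(x) = u'(x) = -1 pointwise, so the identity holds for every test function. Hence v is the weak derivative of u.


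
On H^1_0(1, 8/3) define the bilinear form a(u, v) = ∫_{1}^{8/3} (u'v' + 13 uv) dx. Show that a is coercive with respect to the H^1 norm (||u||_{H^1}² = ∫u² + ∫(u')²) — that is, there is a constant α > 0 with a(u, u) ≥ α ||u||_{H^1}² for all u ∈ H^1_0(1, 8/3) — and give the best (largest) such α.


α = 1

Coercivity of a(·,·) on H^1_0(1, 8/3) means a(u, u) ≥ α ||u||_{H^1}² for every u ∈ H^1_0.
The interval has length L = 5/3, and Poincaré/coercivity depend only on L. Here a(u, u) = ∫(u')² + (13)·∫u².
Here c = 13 ≥ 1, so a(u,u) = ∫(u')² + c∫u² ≥ ∫(u')² + ∫u² = ||u||_{H^1}², i.e. α = 1 works. No larger α is possible: a(u,u) ≥ α||u||_{H^1}² means (1−α)∫(u')² ≥ (α−c)∫u², and for the modes u_n = sin(nπ(x−x₀)/L) (x₀ the left endpoint) one has ∫u_n²/∫(u_n')² = (L/(nπ))² → 0, so a(u_n,u_n)/||u_n||_{H^1}² → 1. Hence the optimal constant is α = 1.
Therefore α = 1.


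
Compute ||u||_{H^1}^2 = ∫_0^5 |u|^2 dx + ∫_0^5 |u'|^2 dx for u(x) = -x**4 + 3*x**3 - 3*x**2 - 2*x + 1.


||u||_{H^1}^2 = 28273925/252

The H^1 norm (squared) on an interval (0, L) is
  ||u||_{H^1}^2 = ∫_0^L u(x)^2 dx + ∫_0^L u'(x)^2 dx.
Compute u'(x) = -4*x**3 + 9*x**2 - 6*x - 2.
Then u(x)^2 = x**8 - 6*x**7 + 15*x**6 - 14*x**5 - 5*x**4 + 18*x**3 - 2*x**2 - 4*x + 1 and u'(x)^2 = 16*x**6 - 72*x**5 + 129*x**4 - 92*x**3 + 24*x + 4.
Integrate each monomial from 0 to 5 using ∫_0^5 c·x^n dx = c·5^(n+1)/(n+1):
  ∫_0^5 u(x)^2 dx = ∫_0^5 (x^8 - 6*x^7 + 15*x^6 - 14*x^5 - 5*x^4 + 18*x^3 - 2*x^2 - 4*x + 1) dx. Term by term:
    ∫_0^5 x^8 dx = 1953125/9;  ∫_0^5 -6*x^7 dx = -1171875/4;  ∫_0^5 15*x^6 dx = 1171875/7;
    ∫_0^5 -14*x^5 dx = -109375/3;  ∫_0^5 -5*x^4 dx = -3125;  ∫_0^5 18*x^3 dx = 5625/2;
    ∫_0^5 -2*x^2 dx = -250/3;  ∫_0^5 -4*x dx = -50;  ∫_0^5 1 dx = 5.
  Sum: 1953125/9 − 1171875/4 + 1171875/7 − 109375/3 − 3125 + 5625/2 − 250/3 − 50 + 5 = 13748285/252.
  ∫_0^5 u'(x)^2 dx = ∫_0^5 (16*x^6 - 72*x^5 + 129*x^4 - 92*x^3 + 24*x + 4) dx. Term by term:
    ∫_0^5 16*x^6 dx = 1250000/7;  ∫_0^5 -72*x^5 dx = -187500;  ∫_0^5 129*x^4 dx = 80625;
    ∫_0^5 -92*x^3 dx = -14375;  ∫_0^5 24*x dx = 300;  ∫_0^5 4 dx = 20.
  Sum: 1250000/7 − 187500 + 80625 − 14375 + 300 + 20 = 403490/7.
Adding: ||u||_{H^1}^2 = 13748285/252 + 403490/7 = 28273925/252.


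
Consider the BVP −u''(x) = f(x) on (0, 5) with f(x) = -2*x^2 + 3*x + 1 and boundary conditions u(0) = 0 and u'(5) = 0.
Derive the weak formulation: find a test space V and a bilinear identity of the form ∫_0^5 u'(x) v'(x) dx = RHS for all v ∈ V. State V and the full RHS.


V = {v ∈ H^1(0, 5) : v(0) = 0} (test functions vanish at x = 0 where u is specified); weak form: ∫_0^5 u'v' dx = ∫_0^5 (-2*x^2 + 3*x + 1) v dx for all v ∈ V.

Multiply both sides by a test function v and integrate from 0 to 5:
  ∫_0^5 −u''(x) v(x) dx = ∫_0^5 f(x) v(x) dx.
Integrate the LHS by parts once:
  ∫_0^5 −u'' v dx = −[u'(x) v(x)]_0^5 + ∫_0^5 u'(x) v'(x) dx.
Thus ∫_0^5 u'(x) v'(x) dx = ∫_0^5 f(x) v(x) dx + [u'(x) v(x)]_0^5.
Choose V so that boundary terms are either known or forced to vanish.
Mixed BC: u(0) = 0 (Dirichlet) and u'(5) = 0 (Neumann). Define V = {v ∈ H^1(0, 5) : v(0) = 0}. Then [u' v]_0^5 = u'(5)·v(5) − u'(0)·0 = 0.
Weak formulation: find u (satisfying any essential BC) such that ∫_0^5 u'(x) v'(x) dx = ∫_0^5 f v dx for all v ∈ V (Dirichlet at 0 absorbed into V; the Neumann datum at x = 5 is zero, so no boundary term remains).
Substituting f(x) = -2*x^2 + 3*x + 1, the right-hand side is ∫_0^5 (-2*x^2 + 3*x + 1) v dx.


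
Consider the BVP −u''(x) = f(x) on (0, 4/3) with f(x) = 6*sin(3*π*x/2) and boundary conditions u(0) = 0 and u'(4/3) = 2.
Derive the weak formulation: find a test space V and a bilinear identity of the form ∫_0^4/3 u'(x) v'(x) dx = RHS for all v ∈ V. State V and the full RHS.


V = {v ∈ H^1(0, 4/3) : v(0) = 0} (test functions vanish at x = 0 where u is specified); weak form: ∫_0^4/3 u'v' dx = ∫_0^4/3 (6*sin(3*π*x/2)) v dx + 2·v(4/3) for all v ∈ V.

Multiply both sides by a test function v and integrate from 0 to 4/3:
  ∫_0^4/3 −u''(x) v(x) dx = ∫_0^4/3 f(x) v(x) dx.
Integrate the LHS by parts once:
  ∫_0^4/3 −u'' v dx = −[u'(x) v(x)]_0^4/3 + ∫_0^4/3 u'(x) v'(x) dx.
Thus ∫_0^4/3 u'(x) v'(x) dx = ∫_0^4/3 f(x) v(x) dx + [u'(x) v(x)]_0^4/3.
Choose V so that boundary terms are either known or forced to vanish.
Mixed BC: u(0) = 0 (Dirichlet) and u'(4/3) = 2 (Neumann). Define V = {v ∈ H^1(0, 4/3) : v(0) = 0}. Then [u' v]_0^4/3 = u'(4/3)·v(4/3) − u'(0)·0 = 2·v(4/3).
Weak formulation: find u (satisfying any essential BC) such that ∫_0^4/3 u'(x) v'(x) dx = ∫_0^4/3 f v dx + 2·v(4/3) for all v ∈ V (Dirichlet at 0 absorbed into V; Neumann datum at x = 4/3 contributes the boundary term).
Substituting f(x) = 6*sin(3*π*x/2), the right-hand side is ∫_0^4/3 (6*sin(3*π*x/2)) v dx + 2·v(4/3).


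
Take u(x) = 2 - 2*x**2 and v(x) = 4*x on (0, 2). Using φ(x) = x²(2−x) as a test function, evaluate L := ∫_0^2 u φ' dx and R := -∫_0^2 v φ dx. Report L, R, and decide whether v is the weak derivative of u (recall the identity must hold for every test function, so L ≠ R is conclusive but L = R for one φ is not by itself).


LHS = 32/5, RHS = -32/5. No, v is not the weak derivative of u.

u(x) = 2 - 2*x**2, classical derivative u'(x) = -4*x.
φ(x) = x²(2−x), so φ'(x) = x*(4 - 3*x).
Note φ(0) = φ(2) = 0, so the boundary term u·φ vanishes.
LHS = ∫_0^2 u(x) φ'(x) dx = ∫_0^2 (6*x^4 - 8*x^3 - 6*x^2 + 8*x) dx. Term by term:
  ∫_0^2 6*x^4 dx = 192/5;  ∫_0^2 -8*x^3 dx = -32;  ∫_0^2 -6*x^2 dx = -16;
  ∫_0^2 8*x dx = 16.
Sum: 192/5 − 32 − 16 + 16 = 32/5.
So LHS = 32/5.
∫_0^2 v(x) φ(x) dx = ∫_0^2 (-4*x^4 + 8*x^3) dx. Term by term:
  ∫_0^2 -4*x^4 dx = -128/5;  ∫_0^2 8*x^3 dx = 32.
Sum: -128/5 + 32 = 32/5.
So RHS = -∫_0^2 v(x) φ(x) dx = -32/5.
LHS − RHS = 64/5 ≠ 0, so the identity fails.
(For a valid weak derivative the identity must hold for EVERY test function, in particular this one. The failure shows v is NOT the weak derivative of u.)
Correct weak derivative would be u'(x) = -4*x.
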